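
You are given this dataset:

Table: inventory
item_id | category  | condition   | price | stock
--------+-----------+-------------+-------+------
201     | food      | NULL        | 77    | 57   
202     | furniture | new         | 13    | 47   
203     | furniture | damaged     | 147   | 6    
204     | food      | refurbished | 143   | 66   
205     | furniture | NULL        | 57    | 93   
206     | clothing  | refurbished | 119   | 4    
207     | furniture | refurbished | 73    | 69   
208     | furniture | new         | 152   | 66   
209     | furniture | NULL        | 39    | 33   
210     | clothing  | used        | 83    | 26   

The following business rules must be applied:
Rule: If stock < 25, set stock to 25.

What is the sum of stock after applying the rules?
507

Step 1: 2 records have stock < 25
Step 2: These records originally summed to 10
Step 3: After setting to minimum: 2 × 25 = 50
Step 4: Unaffected records sum: 457
Step 5: Final sum = 50 + 457 = 507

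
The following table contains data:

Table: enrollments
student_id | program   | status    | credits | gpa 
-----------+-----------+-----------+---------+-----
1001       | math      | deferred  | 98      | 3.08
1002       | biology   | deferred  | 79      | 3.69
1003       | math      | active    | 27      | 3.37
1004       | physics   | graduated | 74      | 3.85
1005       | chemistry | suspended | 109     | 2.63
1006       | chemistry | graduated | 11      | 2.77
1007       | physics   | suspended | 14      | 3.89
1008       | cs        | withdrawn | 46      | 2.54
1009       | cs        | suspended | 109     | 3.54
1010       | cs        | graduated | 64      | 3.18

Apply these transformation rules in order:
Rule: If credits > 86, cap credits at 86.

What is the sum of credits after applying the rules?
573

Step 1: 3 records have credits > 86
Step 2: These records originally summed to 316
Step 3: After capping: 3 × 86 = 258
Step 4: Unaffected records sum: 315
Step 5: Final sum = 258 + 315 = 573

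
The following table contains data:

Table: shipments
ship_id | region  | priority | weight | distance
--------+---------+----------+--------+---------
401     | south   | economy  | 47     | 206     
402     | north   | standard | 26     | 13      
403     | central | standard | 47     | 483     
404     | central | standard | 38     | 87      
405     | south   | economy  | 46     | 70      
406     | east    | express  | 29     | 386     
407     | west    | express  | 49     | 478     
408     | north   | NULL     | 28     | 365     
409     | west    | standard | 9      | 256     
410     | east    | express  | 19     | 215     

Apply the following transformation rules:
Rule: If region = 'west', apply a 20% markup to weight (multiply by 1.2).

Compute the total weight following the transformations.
349.6

Step 1: Records with region = 'west' have total weight = 58
Step 2: Apply multiplier: 58 × 1.2 = 69.6
Step 3: Other records total: 280
Step 4: Final sum = 69.6 + 280 = 349.6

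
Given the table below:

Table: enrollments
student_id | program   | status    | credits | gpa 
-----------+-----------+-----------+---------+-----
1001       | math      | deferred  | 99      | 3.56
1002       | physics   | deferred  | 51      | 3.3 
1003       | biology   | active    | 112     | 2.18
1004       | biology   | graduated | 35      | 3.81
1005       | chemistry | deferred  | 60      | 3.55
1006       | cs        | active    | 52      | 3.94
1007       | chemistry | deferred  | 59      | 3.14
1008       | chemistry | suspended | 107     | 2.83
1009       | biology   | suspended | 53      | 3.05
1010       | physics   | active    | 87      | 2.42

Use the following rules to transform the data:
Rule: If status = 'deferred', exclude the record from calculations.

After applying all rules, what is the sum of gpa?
18.23

Step 1: Identify records where status = 'deferred'
Step 2: The excluded records sum to 13.55
Step 3: Original total gpa = 31.78
Step 4: Remaining total = 31.78 - 13.55 = 18.23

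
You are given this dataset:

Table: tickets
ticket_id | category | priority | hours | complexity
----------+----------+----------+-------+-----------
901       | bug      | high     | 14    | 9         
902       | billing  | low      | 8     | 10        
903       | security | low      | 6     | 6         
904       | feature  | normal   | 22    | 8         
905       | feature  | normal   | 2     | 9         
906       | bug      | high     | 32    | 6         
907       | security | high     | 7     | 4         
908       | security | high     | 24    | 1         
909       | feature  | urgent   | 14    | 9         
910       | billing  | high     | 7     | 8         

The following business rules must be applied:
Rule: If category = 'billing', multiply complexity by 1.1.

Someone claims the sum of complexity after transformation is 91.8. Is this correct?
No, the correct result is 71.8.

Step 1: Calculate the correct sum after transformation
Step 2: Apply multiplier 1.1 to records where category = 'billing'
Step 3: Correct result = 71.8
Step 4: Claimed result = 91.8
Step 5: 71.8 ≠ 91.8
Conclusion: The claimed result is incorrect. The correct answer is 71.8.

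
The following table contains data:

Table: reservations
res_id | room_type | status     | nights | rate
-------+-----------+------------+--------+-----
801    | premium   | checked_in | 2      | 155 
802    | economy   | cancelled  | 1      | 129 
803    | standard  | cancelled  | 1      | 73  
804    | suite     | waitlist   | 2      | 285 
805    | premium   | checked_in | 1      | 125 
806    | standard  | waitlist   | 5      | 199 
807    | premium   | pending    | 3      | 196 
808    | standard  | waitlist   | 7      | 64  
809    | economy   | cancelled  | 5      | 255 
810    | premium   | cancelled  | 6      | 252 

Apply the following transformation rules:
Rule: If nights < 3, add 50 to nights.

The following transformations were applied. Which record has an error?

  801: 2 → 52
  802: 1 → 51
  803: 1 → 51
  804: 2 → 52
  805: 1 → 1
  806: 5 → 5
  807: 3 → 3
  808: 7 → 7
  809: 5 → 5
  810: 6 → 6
Record 805 has an error. The correct transformed value should be 51, not 1.

Step 1: Check each record against the rule
Step 2: Record 805 has nights = 1
Step 3: Since 1 < 3, the bonus should have been applied
Step 4: Correct value = 51, but claimed value = 1
Conclusion: Record 805 has the error.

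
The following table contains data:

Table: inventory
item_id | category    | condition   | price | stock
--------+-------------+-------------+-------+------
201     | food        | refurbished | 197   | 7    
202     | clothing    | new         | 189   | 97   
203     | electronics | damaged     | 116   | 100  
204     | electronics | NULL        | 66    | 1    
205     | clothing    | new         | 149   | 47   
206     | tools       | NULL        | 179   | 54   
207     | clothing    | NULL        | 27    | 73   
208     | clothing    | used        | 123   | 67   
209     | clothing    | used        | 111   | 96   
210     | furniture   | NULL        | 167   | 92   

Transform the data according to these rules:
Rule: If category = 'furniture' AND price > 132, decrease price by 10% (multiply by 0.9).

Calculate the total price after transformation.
1307.3

Step 1: Find records where category = 'furniture' AND price > 132
Step 2: 1 records match, summing to 167
Step 3: After multiplier: 167 × 0.9 = 150.3
Step 4: Unaffected records sum: 1157
Step 5: Final sum = 150.3 + 1157 = 1307.3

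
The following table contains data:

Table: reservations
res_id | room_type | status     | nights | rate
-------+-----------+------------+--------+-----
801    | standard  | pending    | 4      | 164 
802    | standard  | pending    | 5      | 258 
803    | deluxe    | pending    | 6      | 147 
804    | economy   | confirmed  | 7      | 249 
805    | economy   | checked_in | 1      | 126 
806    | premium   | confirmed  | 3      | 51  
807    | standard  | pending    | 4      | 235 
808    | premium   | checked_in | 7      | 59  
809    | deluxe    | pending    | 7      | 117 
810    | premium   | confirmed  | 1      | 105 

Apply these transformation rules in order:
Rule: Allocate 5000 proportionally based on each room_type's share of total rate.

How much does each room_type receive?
deluxe: 873.59, economy: 1240.9, premium: 711.45, standard: 2174.06

Step 1: Calculate total rate = 1511
Step 2: Calculate each room_type's proportion:
  deluxe: 264/1511 = 17.47% → 873.59
  economy: 375/1511 = 24.82% → 1240.9
  premium: 215/1511 = 14.23% → 711.45
  standard: 657/1511 = 43.48% → 2174.06
Step 3: Verify: sum of allocations ≈ 5000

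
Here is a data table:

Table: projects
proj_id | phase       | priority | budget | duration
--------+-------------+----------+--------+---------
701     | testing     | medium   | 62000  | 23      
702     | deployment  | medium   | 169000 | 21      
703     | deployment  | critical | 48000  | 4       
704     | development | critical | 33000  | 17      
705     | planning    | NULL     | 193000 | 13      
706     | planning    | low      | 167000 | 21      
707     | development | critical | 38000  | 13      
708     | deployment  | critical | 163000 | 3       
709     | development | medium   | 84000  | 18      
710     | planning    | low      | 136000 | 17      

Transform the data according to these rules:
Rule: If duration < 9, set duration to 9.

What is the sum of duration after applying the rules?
161

Step 1: 2 records have duration < 9
Step 2: These records originally summed to 7
Step 3: After setting to minimum: 2 × 9 = 18
Step 4: Unaffected records sum: 143
Step 5: Final sum = 18 + 143 = 161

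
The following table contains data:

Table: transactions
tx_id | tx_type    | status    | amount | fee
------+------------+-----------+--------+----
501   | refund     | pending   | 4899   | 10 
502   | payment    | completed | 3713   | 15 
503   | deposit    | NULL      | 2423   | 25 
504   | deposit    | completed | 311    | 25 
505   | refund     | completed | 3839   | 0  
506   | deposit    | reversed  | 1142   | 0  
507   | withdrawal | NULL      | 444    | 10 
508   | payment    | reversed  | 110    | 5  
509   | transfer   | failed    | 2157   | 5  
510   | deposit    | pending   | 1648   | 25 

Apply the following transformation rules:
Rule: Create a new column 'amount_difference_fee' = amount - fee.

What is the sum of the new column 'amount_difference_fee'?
20566

Step 1: For each record, compute amount - fee
Example calculations:
  4899 - 10 = 4889
  3713 - 15 = 3698
  2423 - 25 = 2398
  ...
Step 2: Sum all derived values
Step 3: Total = 20566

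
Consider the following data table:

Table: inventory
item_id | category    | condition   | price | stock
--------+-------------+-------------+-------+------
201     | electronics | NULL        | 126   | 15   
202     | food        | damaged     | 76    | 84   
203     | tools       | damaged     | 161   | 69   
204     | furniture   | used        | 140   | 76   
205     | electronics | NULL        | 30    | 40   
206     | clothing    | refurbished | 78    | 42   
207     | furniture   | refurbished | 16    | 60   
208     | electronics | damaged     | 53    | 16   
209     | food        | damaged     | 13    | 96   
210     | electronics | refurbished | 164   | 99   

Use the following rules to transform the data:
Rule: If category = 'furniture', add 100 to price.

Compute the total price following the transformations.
1057

Step 1: Count records where category = 'furniture': 2
Step 2: Total bonus added: 2 × 100 = 200
Step 3: Original sum of price: 857
Step 4: Final sum = 857 + 200 = 1057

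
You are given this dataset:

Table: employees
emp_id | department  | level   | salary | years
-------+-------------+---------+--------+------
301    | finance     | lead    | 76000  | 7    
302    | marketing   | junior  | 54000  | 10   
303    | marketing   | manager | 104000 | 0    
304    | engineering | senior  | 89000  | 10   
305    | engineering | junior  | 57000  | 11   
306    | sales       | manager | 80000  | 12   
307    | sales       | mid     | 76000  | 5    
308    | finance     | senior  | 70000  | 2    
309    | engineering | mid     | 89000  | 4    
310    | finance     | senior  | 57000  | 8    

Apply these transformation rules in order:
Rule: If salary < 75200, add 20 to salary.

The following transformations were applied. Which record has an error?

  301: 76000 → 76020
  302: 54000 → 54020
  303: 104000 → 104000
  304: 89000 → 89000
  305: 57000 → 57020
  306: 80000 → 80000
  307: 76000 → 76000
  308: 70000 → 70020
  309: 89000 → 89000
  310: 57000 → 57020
Record 301 has an error. The correct transformed value should be 76000, not 76020.

Step 1: Check each record against the rule
Step 2: Record 301 has salary = 76000
Step 3: Since 76000 >= 75200, the bonus should not have been applied
Step 4: Correct value = 76000, but claimed value = 76020
Conclusion: Record 301 has the error.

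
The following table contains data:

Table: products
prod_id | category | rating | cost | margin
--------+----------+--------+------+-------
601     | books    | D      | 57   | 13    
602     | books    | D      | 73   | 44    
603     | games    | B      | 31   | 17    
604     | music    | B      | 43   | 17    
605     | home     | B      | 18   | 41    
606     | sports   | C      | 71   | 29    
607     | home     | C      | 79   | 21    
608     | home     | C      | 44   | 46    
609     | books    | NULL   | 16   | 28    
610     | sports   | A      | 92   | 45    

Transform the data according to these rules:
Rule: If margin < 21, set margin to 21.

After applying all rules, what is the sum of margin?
317

Step 1: 3 records have margin < 21
Step 2: These records originally summed to 47
Step 3: After setting to minimum: 3 × 21 = 63
Step 4: Unaffected records sum: 254
Step 5: Final sum = 63 + 254 = 317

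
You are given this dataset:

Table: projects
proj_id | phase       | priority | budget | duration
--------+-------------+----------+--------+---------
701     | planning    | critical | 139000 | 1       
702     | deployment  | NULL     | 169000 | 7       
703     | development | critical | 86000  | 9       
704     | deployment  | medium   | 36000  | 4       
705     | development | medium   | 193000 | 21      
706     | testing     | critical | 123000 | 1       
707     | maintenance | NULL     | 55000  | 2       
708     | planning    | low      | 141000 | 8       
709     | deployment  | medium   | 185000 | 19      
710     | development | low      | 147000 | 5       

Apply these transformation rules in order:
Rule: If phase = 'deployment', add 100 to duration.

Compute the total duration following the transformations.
377

Step 1: Count records where phase = 'deployment': 3
Step 2: Total bonus added: 3 × 100 = 300
Step 3: Original sum of duration: 77
Step 4: Final sum = 77 + 300 = 377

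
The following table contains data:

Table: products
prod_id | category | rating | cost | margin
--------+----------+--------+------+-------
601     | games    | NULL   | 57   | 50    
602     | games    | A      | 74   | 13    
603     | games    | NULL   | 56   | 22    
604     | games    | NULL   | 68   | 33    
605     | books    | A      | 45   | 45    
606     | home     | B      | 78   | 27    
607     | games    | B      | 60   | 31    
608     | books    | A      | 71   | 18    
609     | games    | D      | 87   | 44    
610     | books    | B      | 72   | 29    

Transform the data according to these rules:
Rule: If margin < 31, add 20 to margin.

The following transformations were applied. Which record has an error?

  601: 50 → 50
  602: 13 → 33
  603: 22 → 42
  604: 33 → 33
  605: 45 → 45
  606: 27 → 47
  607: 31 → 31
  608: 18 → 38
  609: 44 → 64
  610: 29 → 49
Record 609 has an error. The correct transformed value should be 44, not 64.

Step 1: Check each record against the rule
Step 2: Record 609 has margin = 44
Step 3: Since 44 >= 31, the bonus should not have been applied
Step 4: Correct value = 44, but claimed value = 64
Conclusion: Record 609 has the error.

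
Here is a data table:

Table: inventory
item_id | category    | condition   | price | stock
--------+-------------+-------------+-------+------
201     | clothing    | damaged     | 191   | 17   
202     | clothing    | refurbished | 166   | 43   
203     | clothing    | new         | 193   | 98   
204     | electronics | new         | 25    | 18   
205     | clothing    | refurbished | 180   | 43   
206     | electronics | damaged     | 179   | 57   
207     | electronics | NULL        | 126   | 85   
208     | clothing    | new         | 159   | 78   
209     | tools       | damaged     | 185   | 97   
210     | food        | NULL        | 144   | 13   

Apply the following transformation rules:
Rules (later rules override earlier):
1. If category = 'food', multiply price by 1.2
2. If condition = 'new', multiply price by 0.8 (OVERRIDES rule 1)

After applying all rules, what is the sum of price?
1501.4

Step 1: Rule 2 takes priority for records with condition = 'new'
  - 3 records: 377 × 0.8 = 301.6
Step 2: Rule 1 applies to remaining records with category = 'food'
  - 1 records: 144 × 1.2 = 172.8
Step 3: Other records unchanged: 1027
Step 4: Final sum = 301.6 + 172.8 + 1027 = 1501.4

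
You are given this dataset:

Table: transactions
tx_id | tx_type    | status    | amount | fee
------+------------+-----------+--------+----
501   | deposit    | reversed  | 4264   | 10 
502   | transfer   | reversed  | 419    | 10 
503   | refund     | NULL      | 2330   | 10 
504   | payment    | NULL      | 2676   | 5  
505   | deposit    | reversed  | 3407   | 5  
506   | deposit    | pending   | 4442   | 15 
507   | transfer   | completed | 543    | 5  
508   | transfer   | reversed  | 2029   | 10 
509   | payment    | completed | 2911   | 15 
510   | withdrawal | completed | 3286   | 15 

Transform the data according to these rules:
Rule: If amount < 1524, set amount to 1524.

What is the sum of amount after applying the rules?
28393

Step 1: 2 records have amount < 1524
Step 2: These records originally summed to 962
Step 3: After setting to minimum: 2 × 1524 = 3048
Step 4: Unaffected records sum: 25345
Step 5: Final sum = 3048 + 25345 = 28393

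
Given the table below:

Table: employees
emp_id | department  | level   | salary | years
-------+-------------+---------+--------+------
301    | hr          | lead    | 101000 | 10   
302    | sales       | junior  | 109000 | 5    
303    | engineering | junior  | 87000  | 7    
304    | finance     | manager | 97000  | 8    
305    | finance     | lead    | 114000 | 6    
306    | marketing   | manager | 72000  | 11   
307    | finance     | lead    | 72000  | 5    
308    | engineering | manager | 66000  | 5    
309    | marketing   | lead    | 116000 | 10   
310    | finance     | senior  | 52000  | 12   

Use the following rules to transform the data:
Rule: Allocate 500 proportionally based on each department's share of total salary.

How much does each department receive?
engineering: 86.34, finance: 189.05, hr: 57.0, marketing: 106.09, sales: 61.51

Step 1: Calculate total salary = 886000
Step 2: Calculate each department's proportion:
  engineering: 153000/886000 = 17.27% → 86.34
  finance: 335000/886000 = 37.81% → 189.05
  hr: 101000/886000 = 11.40% → 57.0
  marketing: 188000/886000 = 21.22% → 106.09
  sales: 109000/886000 = 12.30% → 61.51
Step 3: Verify: sum of allocations ≈ 500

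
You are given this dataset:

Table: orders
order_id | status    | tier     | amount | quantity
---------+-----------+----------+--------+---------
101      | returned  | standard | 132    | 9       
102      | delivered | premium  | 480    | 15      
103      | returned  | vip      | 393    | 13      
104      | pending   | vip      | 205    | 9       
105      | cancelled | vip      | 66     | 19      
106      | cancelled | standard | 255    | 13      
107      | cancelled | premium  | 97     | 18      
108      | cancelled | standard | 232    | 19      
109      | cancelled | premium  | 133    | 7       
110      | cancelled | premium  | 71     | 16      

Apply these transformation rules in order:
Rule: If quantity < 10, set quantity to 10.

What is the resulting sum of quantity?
143

Step 1: 3 records have quantity < 10
Step 2: These records originally summed to 25
Step 3: After setting to minimum: 3 × 10 = 30
Step 4: Unaffected records sum: 113
Step 5: Final sum = 30 + 113 = 143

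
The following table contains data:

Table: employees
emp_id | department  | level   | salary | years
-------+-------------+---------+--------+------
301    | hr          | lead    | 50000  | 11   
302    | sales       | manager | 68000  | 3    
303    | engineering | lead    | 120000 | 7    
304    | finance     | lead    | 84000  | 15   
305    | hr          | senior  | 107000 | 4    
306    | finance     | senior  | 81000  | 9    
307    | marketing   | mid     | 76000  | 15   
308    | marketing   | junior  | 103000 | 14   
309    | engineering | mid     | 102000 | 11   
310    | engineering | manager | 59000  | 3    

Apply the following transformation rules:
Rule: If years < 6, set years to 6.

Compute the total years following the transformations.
100

Step 1: 3 records have years < 6
Step 2: These records originally summed to 10
Step 3: After setting to minimum: 3 × 6 = 18
Step 4: Unaffected records sum: 82
Step 5: Final sum = 18 + 82 = 100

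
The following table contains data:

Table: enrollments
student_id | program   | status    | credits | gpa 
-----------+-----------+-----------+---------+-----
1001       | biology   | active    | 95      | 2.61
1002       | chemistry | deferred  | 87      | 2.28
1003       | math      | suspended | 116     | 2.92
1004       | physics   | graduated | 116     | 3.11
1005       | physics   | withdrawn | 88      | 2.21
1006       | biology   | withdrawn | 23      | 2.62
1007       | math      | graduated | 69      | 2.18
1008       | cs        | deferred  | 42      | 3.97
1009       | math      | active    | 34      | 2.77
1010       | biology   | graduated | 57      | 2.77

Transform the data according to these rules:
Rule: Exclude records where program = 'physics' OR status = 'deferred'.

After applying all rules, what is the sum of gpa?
15.87

Step 1: Find records where program = 'physics' OR status = 'deferred'
Step 2: 4 records match, summing to 11.57
Step 3: Original sum: 27.44
Step 4: Remaining sum = 27.44 - 11.57 = 15.87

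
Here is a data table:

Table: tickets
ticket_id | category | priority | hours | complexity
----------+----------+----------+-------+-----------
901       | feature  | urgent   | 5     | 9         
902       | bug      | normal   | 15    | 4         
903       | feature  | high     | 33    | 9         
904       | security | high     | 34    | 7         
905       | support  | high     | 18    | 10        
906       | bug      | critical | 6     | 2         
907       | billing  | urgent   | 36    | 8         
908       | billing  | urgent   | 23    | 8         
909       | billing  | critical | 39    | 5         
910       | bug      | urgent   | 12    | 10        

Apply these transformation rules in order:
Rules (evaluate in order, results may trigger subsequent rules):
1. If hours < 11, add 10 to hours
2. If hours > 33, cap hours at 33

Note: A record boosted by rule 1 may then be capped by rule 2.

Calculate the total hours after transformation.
231

Step 1: Apply rule 1 to records with hours < 11
  - 2 records get bonus of 10
  - Of these, 0 records then exceed 33 and get capped
Step 2: Apply rule 2 to records with hours > 33
  - 3 records (original) are capped
Step 3: Calculate final sum = 231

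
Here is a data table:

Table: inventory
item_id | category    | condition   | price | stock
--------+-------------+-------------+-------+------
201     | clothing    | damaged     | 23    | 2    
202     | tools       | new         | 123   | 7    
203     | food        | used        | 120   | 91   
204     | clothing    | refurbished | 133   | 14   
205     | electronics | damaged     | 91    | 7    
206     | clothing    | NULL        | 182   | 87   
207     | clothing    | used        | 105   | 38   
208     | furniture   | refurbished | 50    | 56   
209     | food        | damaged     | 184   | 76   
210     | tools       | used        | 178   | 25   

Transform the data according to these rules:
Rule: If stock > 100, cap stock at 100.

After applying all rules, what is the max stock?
91

Step 1: Original maximum stock = 91
Step 2: Check cap of 100 against maximum
Step 3: No records exceed the cap (max 91 <= cap 100), so no capping applies
Step 4: Maximum after transformation = 91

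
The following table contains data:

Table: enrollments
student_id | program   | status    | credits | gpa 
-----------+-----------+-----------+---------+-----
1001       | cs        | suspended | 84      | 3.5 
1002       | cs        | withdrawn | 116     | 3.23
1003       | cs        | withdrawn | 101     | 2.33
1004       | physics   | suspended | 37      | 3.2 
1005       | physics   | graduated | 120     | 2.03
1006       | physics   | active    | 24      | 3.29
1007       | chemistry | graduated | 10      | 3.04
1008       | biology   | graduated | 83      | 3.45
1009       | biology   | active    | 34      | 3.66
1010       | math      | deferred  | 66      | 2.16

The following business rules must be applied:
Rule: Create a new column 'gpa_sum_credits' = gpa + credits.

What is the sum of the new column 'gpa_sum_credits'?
704.89

Step 1: For each record, compute gpa + credits
Example calculations:
  3.5 + 84 = 87.5
  3.23 + 116 = 119.23
  2.33 + 101 = 103.33
  ...
Step 2: Sum all derived values
Step 3: Total = 704.89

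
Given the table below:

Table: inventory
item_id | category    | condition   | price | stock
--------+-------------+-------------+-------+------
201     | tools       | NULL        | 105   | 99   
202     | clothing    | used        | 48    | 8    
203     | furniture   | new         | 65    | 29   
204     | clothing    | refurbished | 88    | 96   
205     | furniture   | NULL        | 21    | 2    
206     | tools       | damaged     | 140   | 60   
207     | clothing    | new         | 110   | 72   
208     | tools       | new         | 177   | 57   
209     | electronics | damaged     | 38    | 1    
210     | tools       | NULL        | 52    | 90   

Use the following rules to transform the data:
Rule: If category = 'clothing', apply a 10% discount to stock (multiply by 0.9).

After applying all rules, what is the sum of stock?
496.4

Step 1: Records with category = 'clothing' have total stock = 176
Step 2: Apply multiplier: 176 × 0.9 = 158.4
Step 3: Other records total: 338
Step 4: Final sum = 158.4 + 338 = 496.4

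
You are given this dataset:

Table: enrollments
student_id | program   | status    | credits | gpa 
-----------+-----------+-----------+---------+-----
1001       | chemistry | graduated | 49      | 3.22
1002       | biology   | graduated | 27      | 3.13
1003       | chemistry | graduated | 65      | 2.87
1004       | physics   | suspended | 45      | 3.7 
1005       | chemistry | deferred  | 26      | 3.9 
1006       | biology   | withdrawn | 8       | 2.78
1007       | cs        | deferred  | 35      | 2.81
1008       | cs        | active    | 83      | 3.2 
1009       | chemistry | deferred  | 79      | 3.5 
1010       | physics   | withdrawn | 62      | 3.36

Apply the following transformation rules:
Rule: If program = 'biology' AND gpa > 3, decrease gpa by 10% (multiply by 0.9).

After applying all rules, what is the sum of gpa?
32.16

Step 1: Find records where program = 'biology' AND gpa > 3
Step 2: 1 records match, summing to 3.13
Step 3: After multiplier: 3.13 × 0.9 = 2.82
Step 4: Unaffected records sum: 29.34
Step 5: Final sum = 2.82 + 29.34 = 32.16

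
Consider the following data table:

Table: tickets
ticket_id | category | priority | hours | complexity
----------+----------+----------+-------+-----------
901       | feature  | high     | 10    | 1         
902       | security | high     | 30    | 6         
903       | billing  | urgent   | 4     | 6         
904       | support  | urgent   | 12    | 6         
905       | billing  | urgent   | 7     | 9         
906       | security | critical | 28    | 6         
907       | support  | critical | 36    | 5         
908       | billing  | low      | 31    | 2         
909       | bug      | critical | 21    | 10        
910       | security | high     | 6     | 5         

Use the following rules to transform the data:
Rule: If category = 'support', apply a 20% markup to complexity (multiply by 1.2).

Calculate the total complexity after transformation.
58.2

Step 1: Records with category = 'support' have total complexity = 11
Step 2: Apply multiplier: 11 × 1.2 = 13.2
Step 3: Other records total: 45
Step 4: Final sum = 13.2 + 45 = 58.2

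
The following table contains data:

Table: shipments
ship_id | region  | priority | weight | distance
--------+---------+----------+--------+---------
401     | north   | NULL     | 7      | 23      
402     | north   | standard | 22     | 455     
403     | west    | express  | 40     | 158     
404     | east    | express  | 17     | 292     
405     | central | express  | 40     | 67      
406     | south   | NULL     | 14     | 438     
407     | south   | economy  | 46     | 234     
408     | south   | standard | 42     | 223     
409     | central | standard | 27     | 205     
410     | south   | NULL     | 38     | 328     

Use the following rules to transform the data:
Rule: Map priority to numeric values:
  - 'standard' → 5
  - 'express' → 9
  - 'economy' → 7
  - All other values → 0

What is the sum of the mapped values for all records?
49

Step 1: Apply mapping to each record
Step 2: Count by status:
  'standard': 3 records × 5 = 15
  'express': 3 records × 9 = 27
  'economy': 1 records × 7 = 7
Step 3: Sum all mapped values = 49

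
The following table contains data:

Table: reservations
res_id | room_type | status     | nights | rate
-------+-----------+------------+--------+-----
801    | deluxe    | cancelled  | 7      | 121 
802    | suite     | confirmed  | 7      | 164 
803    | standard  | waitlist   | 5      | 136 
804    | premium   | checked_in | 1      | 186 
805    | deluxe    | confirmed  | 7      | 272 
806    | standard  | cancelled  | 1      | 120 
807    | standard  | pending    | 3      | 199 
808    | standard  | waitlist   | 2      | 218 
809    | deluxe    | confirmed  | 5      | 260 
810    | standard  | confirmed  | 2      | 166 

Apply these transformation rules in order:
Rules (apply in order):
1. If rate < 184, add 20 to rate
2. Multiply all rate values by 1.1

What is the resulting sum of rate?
2136.2

Step 1: Apply Rule 1 - Add 20 to records with rate < 184
  - 5 records affected: 707 + (5 × 20) = 807
  - Unaffected records: 1135
  - Sum after Rule 1: 1942
Step 2: Apply Rule 2 - Multiply all by 1.1
  - 1942 × 1.1 = 2136.2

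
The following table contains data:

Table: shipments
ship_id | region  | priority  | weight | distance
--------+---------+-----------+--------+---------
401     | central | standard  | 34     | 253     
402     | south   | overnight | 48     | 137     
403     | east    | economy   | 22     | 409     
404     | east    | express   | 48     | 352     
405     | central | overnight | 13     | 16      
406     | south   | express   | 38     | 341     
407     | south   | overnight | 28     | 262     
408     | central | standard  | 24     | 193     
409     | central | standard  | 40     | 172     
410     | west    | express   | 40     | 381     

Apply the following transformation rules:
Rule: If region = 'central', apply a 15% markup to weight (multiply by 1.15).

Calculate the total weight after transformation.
351.65

Step 1: Records with region = 'central' have total weight = 111
Step 2: Apply multiplier: 111 × 1.15 = 127.65
Step 3: Other records total: 224
Step 4: Final sum = 127.65 + 224 = 351.65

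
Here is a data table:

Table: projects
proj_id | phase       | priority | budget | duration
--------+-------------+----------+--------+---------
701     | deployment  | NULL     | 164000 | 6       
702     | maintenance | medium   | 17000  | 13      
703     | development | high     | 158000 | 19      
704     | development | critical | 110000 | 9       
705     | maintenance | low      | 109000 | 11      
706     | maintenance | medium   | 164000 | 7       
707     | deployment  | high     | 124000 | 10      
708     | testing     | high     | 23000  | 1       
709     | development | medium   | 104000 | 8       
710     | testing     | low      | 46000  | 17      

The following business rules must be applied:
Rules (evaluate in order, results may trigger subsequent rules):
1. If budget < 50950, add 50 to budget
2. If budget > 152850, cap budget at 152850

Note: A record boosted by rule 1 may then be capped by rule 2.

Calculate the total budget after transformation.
991700

Step 1: Apply rule 1 to records with budget < 50950
  - 3 records get bonus of 50
  - Of these, 0 records then exceed 152850 and get capped
Step 2: Apply rule 2 to records with budget > 152850
  - 3 records (original) are capped
Step 3: Calculate final sum = 991700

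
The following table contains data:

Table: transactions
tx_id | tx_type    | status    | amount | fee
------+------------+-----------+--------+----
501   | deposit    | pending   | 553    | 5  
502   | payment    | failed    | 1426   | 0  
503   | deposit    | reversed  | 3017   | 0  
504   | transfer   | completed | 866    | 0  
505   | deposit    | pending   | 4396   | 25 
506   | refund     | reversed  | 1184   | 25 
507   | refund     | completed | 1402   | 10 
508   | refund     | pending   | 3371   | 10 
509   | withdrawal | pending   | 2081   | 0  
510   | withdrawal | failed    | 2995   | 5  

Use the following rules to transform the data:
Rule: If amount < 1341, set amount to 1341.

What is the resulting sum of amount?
22711

Step 1: 3 records have amount < 1341
Step 2: These records originally summed to 2603
Step 3: After setting to minimum: 3 × 1341 = 4023
Step 4: Unaffected records sum: 18688
Step 5: Final sum = 4023 + 18688 = 22711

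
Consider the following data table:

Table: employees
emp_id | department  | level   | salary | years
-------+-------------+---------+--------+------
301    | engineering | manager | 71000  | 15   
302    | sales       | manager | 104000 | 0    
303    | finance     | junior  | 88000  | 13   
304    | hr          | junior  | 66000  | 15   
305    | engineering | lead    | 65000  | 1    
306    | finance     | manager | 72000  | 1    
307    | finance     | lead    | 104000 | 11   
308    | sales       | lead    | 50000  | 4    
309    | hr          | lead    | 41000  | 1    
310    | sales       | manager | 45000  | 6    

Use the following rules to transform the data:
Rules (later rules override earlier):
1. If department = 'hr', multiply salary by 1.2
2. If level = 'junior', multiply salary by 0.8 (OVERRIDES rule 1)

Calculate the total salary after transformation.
683400.0

Step 1: Rule 2 takes priority for records with level = 'junior'
  - 2 records: 154000 × 0.8 = 123200.0
Step 2: Rule 1 applies to remaining records with department = 'hr'
  - 1 records: 41000 × 1.2 = 49200.0
Step 3: Other records unchanged: 511000
Step 4: Final sum = 123200.0 + 49200.0 + 511000 = 683400.0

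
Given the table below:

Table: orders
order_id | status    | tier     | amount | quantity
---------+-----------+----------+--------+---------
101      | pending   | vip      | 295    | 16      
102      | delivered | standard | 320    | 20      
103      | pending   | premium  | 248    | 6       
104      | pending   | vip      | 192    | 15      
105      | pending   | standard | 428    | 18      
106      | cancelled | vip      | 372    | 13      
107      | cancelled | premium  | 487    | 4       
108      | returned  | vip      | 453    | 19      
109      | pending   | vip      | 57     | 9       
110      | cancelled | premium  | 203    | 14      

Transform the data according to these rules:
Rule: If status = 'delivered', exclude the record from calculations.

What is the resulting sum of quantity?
114

Step 1: Identify records where status = 'delivered'
Step 2: The excluded records sum to 20
Step 3: Original total quantity = 134
Step 4: Remaining total = 134 - 20 = 114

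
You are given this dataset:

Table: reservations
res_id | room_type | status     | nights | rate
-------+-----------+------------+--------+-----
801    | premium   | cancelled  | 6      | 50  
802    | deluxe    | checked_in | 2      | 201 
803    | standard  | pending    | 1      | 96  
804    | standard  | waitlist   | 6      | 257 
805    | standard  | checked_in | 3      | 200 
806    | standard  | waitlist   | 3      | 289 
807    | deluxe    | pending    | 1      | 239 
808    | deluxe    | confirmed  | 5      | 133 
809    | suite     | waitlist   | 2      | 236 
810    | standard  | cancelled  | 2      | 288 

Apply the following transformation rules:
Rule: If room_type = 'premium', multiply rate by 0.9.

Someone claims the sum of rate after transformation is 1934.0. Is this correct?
No, the correct result is 1984.0.

Step 1: Calculate the correct sum after transformation
Step 2: Apply multiplier 0.9 to records where room_type = 'premium'
Step 3: Correct result = 1984.0
Step 4: Claimed result = 1934.0
Step 5: 1984.0 ≠ 1934.0
Conclusion: The claimed result is incorrect. The correct answer is 1984.0.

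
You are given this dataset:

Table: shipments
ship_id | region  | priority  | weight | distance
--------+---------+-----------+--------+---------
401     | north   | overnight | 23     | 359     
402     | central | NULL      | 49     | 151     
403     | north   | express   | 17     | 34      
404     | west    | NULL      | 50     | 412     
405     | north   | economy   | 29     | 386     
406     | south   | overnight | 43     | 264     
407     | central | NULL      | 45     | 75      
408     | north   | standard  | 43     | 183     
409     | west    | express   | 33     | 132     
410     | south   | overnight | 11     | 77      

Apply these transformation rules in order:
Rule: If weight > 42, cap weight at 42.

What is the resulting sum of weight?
323

Step 1: 5 records have weight > 42
Step 2: These records originally summed to 230
Step 3: After capping: 5 × 42 = 210
Step 4: Unaffected records sum: 113
Step 5: Final sum = 210 + 113 = 323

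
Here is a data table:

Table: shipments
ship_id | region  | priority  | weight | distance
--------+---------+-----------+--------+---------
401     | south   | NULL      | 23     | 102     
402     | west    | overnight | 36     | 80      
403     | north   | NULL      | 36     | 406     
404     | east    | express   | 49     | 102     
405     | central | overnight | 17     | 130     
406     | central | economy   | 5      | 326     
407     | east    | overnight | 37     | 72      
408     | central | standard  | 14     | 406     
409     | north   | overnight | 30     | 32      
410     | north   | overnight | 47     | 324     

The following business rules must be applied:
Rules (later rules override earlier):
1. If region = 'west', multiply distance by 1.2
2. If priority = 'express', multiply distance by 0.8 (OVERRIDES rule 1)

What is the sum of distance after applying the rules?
1975.6

Step 1: Rule 2 takes priority for records with priority = 'express'
  - 1 records: 102 × 0.8 = 81.6
Step 2: Rule 1 applies to remaining records with region = 'west'
  - 1 records: 80 × 1.2 = 96.0
Step 3: Other records unchanged: 1798
Step 4: Final sum = 81.6 + 96.0 + 1798 = 1975.6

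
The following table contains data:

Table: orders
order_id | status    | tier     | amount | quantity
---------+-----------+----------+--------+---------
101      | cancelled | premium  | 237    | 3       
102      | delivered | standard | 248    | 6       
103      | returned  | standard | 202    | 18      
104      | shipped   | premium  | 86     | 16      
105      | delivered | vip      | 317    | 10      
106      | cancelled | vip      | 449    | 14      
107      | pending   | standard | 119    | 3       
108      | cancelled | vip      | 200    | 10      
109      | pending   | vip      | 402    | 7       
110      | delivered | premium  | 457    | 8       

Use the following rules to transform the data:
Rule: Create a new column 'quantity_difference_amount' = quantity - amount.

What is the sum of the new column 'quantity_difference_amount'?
-2622

Step 1: For each record, compute quantity - amount
Example calculations:
  3 - 237 = -234
  6 - 248 = -242
  18 - 202 = -184
  ...
Step 2: Sum all derived values
Step 3: Total = -2622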